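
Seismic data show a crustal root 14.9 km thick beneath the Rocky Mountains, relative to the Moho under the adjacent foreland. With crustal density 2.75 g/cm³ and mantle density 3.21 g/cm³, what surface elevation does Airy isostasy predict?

2.49 km

Equating mass per unit area of the two columns: ρ_c h = (ρ_m − ρ_c) r.
h = r (ρ_m − ρ_c) / ρ_c = 14.9 km × (3.21 − 2.75) / 2.75 = 2.49 km.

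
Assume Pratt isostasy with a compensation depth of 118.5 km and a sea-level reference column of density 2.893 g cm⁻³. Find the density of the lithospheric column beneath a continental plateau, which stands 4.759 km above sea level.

Pratt balance: ρ_ref D = ρ (D + h).
ρ = ρ_ref D/(D + h) = 2.893 × 118.5 km/(118.5 km + 4.759 km) = 2.78 g cm⁻³.

2.78 g cm⁻³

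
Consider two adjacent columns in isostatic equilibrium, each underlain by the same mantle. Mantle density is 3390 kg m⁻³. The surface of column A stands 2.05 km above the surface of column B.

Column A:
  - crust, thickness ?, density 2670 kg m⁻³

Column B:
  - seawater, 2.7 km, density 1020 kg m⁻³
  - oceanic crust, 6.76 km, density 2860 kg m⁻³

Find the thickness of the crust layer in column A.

Take the compensation level at the base of the deeper column (depth z_c below the surface of column A) and equate Σ ρ_i t_i down to z_c; mantle fills any gap and the z_c terms cancel.
Column A: x×2670 + (z_c − 0 − x)×3390
Column B: 2.05×0 + 2.7×1020 + 6.76×2860 + (z_c − 2.05 − 9.46)×3390
The z_c×3390 term appears on both sides and cancels. Collect the known terms of each column as K = Σ(ρt)_known − 3390 × (depth of known layers): K_A = 0 − 3390×0 = 0; K_B = 22087.6 − 3390×(2.05 + 9.46) = −16931.3.
Balance: K_A − x×(3390 − 2670) = K_B, so x = (K_A − K_B)/(3390 − 2670) = 16931.3/720 = 23.5 km.

23.5 km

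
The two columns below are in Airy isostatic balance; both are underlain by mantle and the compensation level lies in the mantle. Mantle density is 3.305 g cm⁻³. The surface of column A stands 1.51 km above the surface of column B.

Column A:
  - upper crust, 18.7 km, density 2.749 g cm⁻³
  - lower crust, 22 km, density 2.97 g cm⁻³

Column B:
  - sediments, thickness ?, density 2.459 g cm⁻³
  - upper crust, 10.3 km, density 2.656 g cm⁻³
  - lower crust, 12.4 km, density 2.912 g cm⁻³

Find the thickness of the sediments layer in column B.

1.44 km

Take the compensation level at the base of the deeper column (depth z_c below the surface of column A) and equate Σ ρ_i t_i down to z_c; mantle fills any gap and the z_c terms cancel.
Column A: 18.7×2.749 + 22×2.97 + (z_c − 40.7)×3.305
Column B: 1.51×0 + x×2.459 + 10.3×2.656 + 12.4×2.912 + (z_c − 1.51 − 22.7 − x)×3.305
The z_c×3.305 term appears on both sides and cancels. Collect the known terms of each column as K = Σ(ρt)_known − 3.305 × (depth of known layers): K_A = 116.7463 − 3.305×40.7 = −17.7672; K_B = 63.4656 − 3.305×(1.51 + 22.7) = −16.54845.
Balance: K_A = K_B − x×(3.305 − 2.459), so x = (K_B − K_A)/(3.305 − 2.459) = 1.21875/0.846 = 1.44 km.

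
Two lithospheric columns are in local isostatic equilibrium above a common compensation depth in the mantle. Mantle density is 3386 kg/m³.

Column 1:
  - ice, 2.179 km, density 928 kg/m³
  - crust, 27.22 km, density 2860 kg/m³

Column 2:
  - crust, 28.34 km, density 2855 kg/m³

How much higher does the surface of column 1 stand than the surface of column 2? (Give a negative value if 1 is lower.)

1.37 km

For any compensation level in the mantle, the mantle terms cancel and isostasy reduces to e = (Σt_1 − Σt_2) − (Σ(ρt)_1 − Σ(ρt)_2) / ρ_m.
Σt_1 = 29.399 km; Σt_2 = 28.34 km; Σ(ρt)_1 = 79871.312; Σ(ρt)_2 = 80910.7 (in km·kg/m³).
e = (29.399 − 28.34) − (79871.312 − 80910.7) / 3386 = 1.37 km.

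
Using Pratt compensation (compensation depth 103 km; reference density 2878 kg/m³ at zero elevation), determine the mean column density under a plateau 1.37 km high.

Pratt balance: ρ_ref D = ρ (D + h).
ρ = ρ_ref D/(D + h) = 2878 × 103 km/(103 km + 1.37 km) = 2840 kg/m³.

2840 kg/m³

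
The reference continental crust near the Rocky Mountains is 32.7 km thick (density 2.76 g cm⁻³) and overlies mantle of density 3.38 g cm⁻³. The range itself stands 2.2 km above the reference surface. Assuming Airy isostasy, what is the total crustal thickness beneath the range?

Root depth r = h ρ_c / (ρ_m − ρ_c) = 2.2 km × 2.76 / 0.62 = 9.794 km.
Total thickness = T + h + r = 32.7 km + 2.2 km + 9.794 km = 44.7 km.

44.7 km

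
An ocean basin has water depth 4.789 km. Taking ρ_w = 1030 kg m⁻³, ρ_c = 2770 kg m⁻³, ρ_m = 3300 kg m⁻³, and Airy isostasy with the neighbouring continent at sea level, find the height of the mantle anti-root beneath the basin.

15.7 km

Isostatic balance requires: replacing crust with seawater at the top is compensated by replacing crust with mantle at the base: d (ρ_c − ρ_w) = a (ρ_m − ρ_c).
a = d (ρ_c − ρ_w)/(ρ_m − ρ_c) = 4.789 km × 1740/530 = 15.7 km.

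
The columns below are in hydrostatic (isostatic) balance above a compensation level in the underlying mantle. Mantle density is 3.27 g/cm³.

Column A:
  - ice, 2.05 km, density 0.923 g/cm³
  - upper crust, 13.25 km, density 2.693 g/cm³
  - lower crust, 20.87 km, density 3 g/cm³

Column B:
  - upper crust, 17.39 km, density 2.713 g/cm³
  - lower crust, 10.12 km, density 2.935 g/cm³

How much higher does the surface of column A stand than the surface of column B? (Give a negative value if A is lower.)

For any compensation level in the mantle, the mantle terms cancel and isostasy reduces to e = (Σt_A − Σt_B) − (Σ(ρt)_A − Σ(ρt)_B) / ρ_m.
Σt_A = 36.17 km; Σt_B = 27.51 km; Σ(ρt)_A = 100.1844; Σ(ρt)_B = 76.88127 (in km·g/cm³).
e = (36.17 − 27.51) − (100.1844 − 76.88127) / 3.27 = 1.53 km.

1.53 km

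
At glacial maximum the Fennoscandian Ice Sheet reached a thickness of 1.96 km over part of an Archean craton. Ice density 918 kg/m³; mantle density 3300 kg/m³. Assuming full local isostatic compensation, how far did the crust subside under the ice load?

By Archimedes' principle applied to the lithosphere: the ice load ρ_ice t is balanced by mantle displaced below, ρ_m s.
s = t ρ_ice / ρ_m = 1.96 km × 918/3300 = 0.545 km.

0.545 km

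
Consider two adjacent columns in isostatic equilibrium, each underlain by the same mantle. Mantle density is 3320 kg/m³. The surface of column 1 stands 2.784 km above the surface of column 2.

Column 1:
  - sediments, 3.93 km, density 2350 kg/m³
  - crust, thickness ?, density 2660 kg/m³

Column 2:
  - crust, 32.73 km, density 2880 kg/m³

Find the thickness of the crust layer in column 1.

Take the compensation level at the base of the deeper column (depth z_c below the surface of column 1) and equate Σ ρ_i t_i down to z_c; mantle fills any gap and the z_c terms cancel.
Column 1: 3.93×2350 + x×2660 + (z_c − 3.93 − x)×3320
Column 2: 2.784×0 + 32.73×2880 + (z_c − 2.784 − 32.73)×3320
The z_c×3320 term appears on both sides and cancels. Collect the known terms of each column as K = Σ(ρt)_known − 3320 × (depth of known layers): K_1 = 9235.5 − 3320×3.93 = −3812.1; K_2 = 94262.4 − 3320×(2.784 + 32.73) = −23644.08.
Balance: K_1 − x×(3320 − 2660) = K_2, so x = (K_1 − K_2)/(3320 − 2660) = 19832/660 = 30 km.

30 km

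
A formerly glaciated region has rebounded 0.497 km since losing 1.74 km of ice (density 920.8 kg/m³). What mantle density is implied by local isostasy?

ρ_m = ρ_ice t / u = 920.8 × 1.74 km/0.497 km = 3220 kg/m³.

3220 kg/m³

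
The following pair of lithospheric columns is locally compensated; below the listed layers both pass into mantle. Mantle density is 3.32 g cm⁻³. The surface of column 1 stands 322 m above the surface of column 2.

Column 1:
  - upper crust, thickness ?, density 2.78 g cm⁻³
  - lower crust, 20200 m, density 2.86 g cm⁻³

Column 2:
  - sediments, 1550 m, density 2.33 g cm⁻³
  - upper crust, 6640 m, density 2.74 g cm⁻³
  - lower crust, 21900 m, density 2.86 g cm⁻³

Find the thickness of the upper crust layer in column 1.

Take the compensation level at the base of the deeper column (depth z_c below the surface of column 1) and equate Σ ρ_i t_i down to z_c; mantle fills any gap and the z_c terms cancel.
Column 1: x×2.78 + 20200×2.86 + (z_c − 20200 − x)×3.32
Column 2: 322×0 + 1550×2.33 + 6640×2.74 + 21900×2.86 + (z_c − 322 − 30090)×3.32
The z_c×3.32 term appears on both sides and cancels. Collect the known terms of each column as K = Σ(ρt)_known − 3.32 × (depth of known layers): K_1 = 57772 − 3.32×20200 = −9292; K_2 = 84439.1 − 3.32×(322 + 30090) = −16528.74.
Balance: K_1 − x×(3.32 − 2.78) = K_2, so x = (K_1 − K_2)/(3.32 − 2.78) = 7236.74/0.54 = 13400 m.

13400 m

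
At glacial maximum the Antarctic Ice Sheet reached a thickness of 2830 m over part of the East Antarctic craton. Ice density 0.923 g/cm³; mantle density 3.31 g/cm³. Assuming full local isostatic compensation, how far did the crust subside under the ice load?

789 m

Balancing pressure at the compensation depth: the ice load ρ_ice t is balanced by mantle displaced below, ρ_m s.
s = t ρ_ice / ρ_m = 2830 m × 0.923/3.31 = 789 m.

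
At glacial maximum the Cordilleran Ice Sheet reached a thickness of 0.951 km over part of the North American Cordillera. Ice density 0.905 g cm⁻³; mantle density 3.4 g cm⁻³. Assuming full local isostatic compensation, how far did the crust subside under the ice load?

By Archimedes' principle applied to the lithosphere: the ice load ρ_ice t is balanced by mantle displaced below, ρ_m s.
s = t ρ_ice / ρ_m = 0.951 km × 0.905/3.4 = 0.253 km.

0.253 km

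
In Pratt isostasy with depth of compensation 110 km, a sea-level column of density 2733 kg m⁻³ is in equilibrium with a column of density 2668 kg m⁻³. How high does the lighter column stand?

ρ_ref D = ρ (D + h) → h = D (ρ_ref − ρ)/ρ.
h = 110 km × (2733 − 2668)/2668 = 2.68 km.

2.68 km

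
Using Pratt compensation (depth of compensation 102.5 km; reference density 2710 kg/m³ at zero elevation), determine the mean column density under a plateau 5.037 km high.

Pratt balance: ρ_ref D = ρ (D + h).
ρ = ρ_ref D/(D + h) = 2710 × 102.5 km/(102.5 km + 5.037 km) = 2580 kg/m³.

2580 kg/m³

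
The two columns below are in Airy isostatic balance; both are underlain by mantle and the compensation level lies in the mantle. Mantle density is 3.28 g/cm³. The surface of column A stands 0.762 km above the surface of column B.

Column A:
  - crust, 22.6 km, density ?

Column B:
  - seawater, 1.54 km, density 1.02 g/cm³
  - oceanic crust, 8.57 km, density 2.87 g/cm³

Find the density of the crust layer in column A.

2.86 g/cm³

Take the compensation level at the base of the deeper column (depth z_c below the surface of column A) and equate Σ ρ_i t_i down to z_c; mantle fills any gap and the z_c terms cancel.
Column A: 22.6×ρ + (z_c − 22.6)×3.28
Column B: 0.762×0 + 1.54×1.02 + 8.57×2.87 + (z_c − 0.762 − 10.11)×3.28
The z_c×3.28 term appears on both sides and cancels. Collect the known terms of each column as K = Σ(ρt)_known − 3.28 × (depth of known layers): K_A = 0 − 3.28×22.6 = −74.128; K_B = 26.1667 − 3.28×(0.762 + 10.11) = −9.49346.
Balance: K_A + 22.6×ρ = K_B, so ρ = (K_B − K_A)/22.6 = 64.6345/22.6 = 2.86 g/cm³.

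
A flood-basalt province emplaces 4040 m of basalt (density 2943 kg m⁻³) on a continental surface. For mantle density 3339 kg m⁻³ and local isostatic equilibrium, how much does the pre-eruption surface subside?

3560 m

Subaerial loading: s = t ρ_load / ρ_m.
s = 4040 m × 2943/3339 = 3560 m.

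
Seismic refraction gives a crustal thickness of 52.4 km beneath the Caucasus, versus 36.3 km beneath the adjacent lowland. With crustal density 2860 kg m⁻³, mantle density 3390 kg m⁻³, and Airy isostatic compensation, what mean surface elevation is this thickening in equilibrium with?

2.52 km

Excess crust Δ = 52.4 km − 36.3 km = 16.1 km, split between elevation h and root r with h + r = Δ.
Airy balance ρ_c h = (ρ_m − ρ_c) r gives r = h ρ_c/(ρ_m − ρ_c), so h (1 + ρ_c/(ρ_m − ρ_c)) = Δ, i.e. h = Δ (ρ_m − ρ_c)/ρ_m.
h = 16.1 km × 530/3390 = 2.52 km.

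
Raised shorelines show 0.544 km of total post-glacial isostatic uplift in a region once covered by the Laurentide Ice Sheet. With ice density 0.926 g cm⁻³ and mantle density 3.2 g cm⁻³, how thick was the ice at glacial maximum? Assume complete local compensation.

u = t ρ_ice/ρ_m → t = u ρ_m/ρ_ice = 0.544 km × 3.2/0.926 = 1.88 km.

1.88 km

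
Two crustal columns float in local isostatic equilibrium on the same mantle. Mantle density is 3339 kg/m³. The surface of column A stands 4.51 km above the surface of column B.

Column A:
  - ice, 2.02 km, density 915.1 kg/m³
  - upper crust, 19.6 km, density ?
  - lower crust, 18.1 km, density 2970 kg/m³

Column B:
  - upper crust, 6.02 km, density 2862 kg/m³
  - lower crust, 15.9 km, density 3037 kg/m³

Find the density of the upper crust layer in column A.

Take the compensation level at the base of the deeper column (depth z_c below the surface of column A) and equate Σ ρ_i t_i down to z_c; mantle fills any gap and the z_c terms cancel.
Column A: 2.02×915.1 + 19.6×ρ + 18.1×2970 + (z_c − 39.72)×3339
Column B: 4.51×0 + 6.02×2862 + 15.9×3037 + (z_c − 4.51 − 21.92)×3339
The z_c×3339 term appears on both sides and cancels. Collect the known terms of each column as K = Σ(ρt)_known − 3339 × (depth of known layers): K_A = 55605.502 − 3339×39.72 = −77019.578; K_B = 65517.54 − 3339×(4.51 + 21.92) = −22732.23.
Balance: K_A + 19.6×ρ = K_B, so ρ = (K_B − K_A)/19.6 = 54287.3/19.6 = 2770 kg/m³.

2770 kg/m³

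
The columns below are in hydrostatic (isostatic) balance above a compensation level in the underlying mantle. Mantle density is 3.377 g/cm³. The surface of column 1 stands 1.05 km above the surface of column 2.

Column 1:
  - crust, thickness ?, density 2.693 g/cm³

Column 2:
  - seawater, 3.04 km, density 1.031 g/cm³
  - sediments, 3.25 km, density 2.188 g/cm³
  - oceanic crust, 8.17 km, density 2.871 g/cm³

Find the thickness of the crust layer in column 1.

27.3 km

Take the compensation level at the base of the deeper column (depth z_c below the surface of column 1) and equate Σ ρ_i t_i down to z_c; mantle fills any gap and the z_c terms cancel.
Column 1: x×2.693 + (z_c − 0 − x)×3.377
Column 2: 1.05×0 + 3.04×1.031 + 3.25×2.188 + 8.17×2.871 + (z_c − 1.05 − 14.46)×3.377
The z_c×3.377 term appears on both sides and cancels. Collect the known terms of each column as K = Σ(ρt)_known − 3.377 × (depth of known layers): K_1 = 0 − 3.377×0 = 0; K_2 = 33.70131 − 3.377×(1.05 + 14.46) = −18.67596.
Balance: K_1 − x×(3.377 − 2.693) = K_2, so x = (K_1 − K_2)/(3.377 − 2.693) = 18.676/0.684 = 27.3 km.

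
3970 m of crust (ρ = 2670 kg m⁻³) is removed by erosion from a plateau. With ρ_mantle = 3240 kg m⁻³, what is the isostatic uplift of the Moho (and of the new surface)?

3270 m

Unloading: uplift u = e ρ_c/ρ_m = 3970 m × 2670/3240 = 3270 m.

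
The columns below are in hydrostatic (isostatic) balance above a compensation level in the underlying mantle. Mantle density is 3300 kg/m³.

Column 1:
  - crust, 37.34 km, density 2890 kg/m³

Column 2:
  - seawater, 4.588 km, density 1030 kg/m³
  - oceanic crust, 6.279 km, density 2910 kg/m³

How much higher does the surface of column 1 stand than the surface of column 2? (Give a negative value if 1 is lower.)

0.741 km

For any compensation level in the mantle, the mantle terms cancel and isostasy reduces to e = (Σt_1 − Σt_2) − (Σ(ρt)_1 − Σ(ρt)_2) / ρ_m.
Σt_1 = 37.34 km; Σt_2 = 10.867 km; Σ(ρt)_1 = 107912.6; Σ(ρt)_2 = 22997.53 (in km·kg/m³).
e = (37.34 − 10.867) − (107912.6 − 22997.53) / 3300 = 0.741 km.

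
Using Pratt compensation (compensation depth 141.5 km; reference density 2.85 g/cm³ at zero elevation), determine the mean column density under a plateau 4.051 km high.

Pratt balance: ρ_ref D = ρ (D + h).
ρ = ρ_ref D/(D + h) = 2.85 × 141.5 km/(141.5 km + 4.051 km) = 2.77 g/cm³.

2.77 g/cm³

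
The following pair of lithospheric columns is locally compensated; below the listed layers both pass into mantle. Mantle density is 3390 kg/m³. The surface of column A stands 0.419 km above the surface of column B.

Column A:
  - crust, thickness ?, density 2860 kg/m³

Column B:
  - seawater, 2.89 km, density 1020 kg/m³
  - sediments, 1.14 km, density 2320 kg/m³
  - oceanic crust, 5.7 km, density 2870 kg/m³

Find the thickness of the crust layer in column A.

Take the compensation level at the base of the deeper column (depth z_c below the surface of column A) and equate Σ ρ_i t_i down to z_c; mantle fills any gap and the z_c terms cancel.
Column A: x×2860 + (z_c − 0 − x)×3390
Column B: 0.419×0 + 2.89×1020 + 1.14×2320 + 5.7×2870 + (z_c − 0.419 − 9.73)×3390
The z_c×3390 term appears on both sides and cancels. Collect the known terms of each column as K = Σ(ρt)_known − 3390 × (depth of known layers): K_A = 0 − 3390×0 = 0; K_B = 21951.6 − 3390×(0.419 + 9.73) = −12453.51.
Balance: K_A − x×(3390 − 2860) = K_B, so x = (K_A − K_B)/(3390 − 2860) = 12453.5/530 = 23.5 km.

23.5 km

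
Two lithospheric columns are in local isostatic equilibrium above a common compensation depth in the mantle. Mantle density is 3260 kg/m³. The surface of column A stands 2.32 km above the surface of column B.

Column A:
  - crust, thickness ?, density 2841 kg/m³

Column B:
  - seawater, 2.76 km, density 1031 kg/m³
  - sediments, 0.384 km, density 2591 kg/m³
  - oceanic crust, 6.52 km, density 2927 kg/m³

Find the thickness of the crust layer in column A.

38.5 km

Take the compensation level at the base of the deeper column (depth z_c below the surface of column A) and equate Σ ρ_i t_i down to z_c; mantle fills any gap and the z_c terms cancel.
Column A: x×2841 + (z_c − 0 − x)×3260
Column B: 2.32×0 + 2.76×1031 + 0.384×2591 + 6.52×2927 + (z_c − 2.32 − 9.664)×3260
The z_c×3260 term appears on both sides and cancels. Collect the known terms of each column as K = Σ(ρt)_known − 3260 × (depth of known layers): K_A = 0 − 3260×0 = 0; K_B = 22924.544 − 3260×(2.32 + 9.664) = −16143.296.
Balance: K_A − x×(3260 − 2841) = K_B, so x = (K_A − K_B)/(3260 − 2841) = 16143.3/419 = 38.5 km.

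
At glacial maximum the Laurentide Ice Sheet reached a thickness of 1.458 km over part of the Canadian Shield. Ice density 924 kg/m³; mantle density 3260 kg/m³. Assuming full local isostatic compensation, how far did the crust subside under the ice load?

By Archimedes' principle applied to the lithosphere: the ice load ρ_ice t is balanced by mantle displaced below, ρ_m s.
s = t ρ_ice / ρ_m = 1.458 km × 924/3260 = 0.413 km.

0.413 km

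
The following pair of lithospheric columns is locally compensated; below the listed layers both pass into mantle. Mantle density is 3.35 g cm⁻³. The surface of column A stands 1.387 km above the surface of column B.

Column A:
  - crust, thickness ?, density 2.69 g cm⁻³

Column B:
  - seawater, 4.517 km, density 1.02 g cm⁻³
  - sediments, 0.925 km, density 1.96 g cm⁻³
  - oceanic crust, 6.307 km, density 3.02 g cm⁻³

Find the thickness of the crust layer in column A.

Take the compensation level at the base of the deeper column (depth z_c below the surface of column A) and equate Σ ρ_i t_i down to z_c; mantle fills any gap and the z_c terms cancel.
Column A: x×2.69 + (z_c − 0 − x)×3.35
Column B: 1.387×0 + 4.517×1.02 + 0.925×1.96 + 6.307×3.02 + (z_c − 1.387 − 11.749)×3.35
The z_c×3.35 term appears on both sides and cancels. Collect the known terms of each column as K = Σ(ρt)_known − 3.35 × (depth of known layers): K_A = 0 − 3.35×0 = 0; K_B = 25.46748 − 3.35×(1.387 + 11.749) = −18.53812.
Balance: K_A − x×(3.35 − 2.69) = K_B, so x = (K_A − K_B)/(3.35 − 2.69) = 18.5381/0.66 = 28.1 km.

28.1 km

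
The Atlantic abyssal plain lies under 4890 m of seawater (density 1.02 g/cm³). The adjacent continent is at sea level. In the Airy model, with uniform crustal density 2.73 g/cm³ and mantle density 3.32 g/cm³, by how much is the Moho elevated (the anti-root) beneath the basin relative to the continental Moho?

Equating mass per unit area of the two columns: replacing crust with seawater at the top is compensated by replacing crust with mantle at the base: d (ρ_c − ρ_w) = a (ρ_m − ρ_c).
a = d (ρ_c − ρ_w)/(ρ_m − ρ_c) = 4890 m × 1.71/0.59 = 14200 m.

14200 m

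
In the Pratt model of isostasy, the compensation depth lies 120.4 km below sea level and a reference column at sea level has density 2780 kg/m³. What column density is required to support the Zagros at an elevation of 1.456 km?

Pratt balance: ρ_ref D = ρ (D + h).
ρ = ρ_ref D/(D + h) = 2780 × 120.4 km/(120.4 km + 1.456 km) = 2750 kg/m³.

2750 kg/m³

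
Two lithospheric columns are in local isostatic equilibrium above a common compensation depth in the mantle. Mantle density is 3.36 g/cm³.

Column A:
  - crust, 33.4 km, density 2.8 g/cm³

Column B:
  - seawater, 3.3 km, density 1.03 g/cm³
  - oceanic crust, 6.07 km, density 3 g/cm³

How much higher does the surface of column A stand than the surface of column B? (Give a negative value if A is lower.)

For any compensation level in the mantle, the mantle terms cancel and isostasy reduces to e = (Σt_A − Σt_B) − (Σ(ρt)_A − Σ(ρt)_B) / ρ_m.
Σt_A = 33.4 km; Σt_B = 9.37 km; Σ(ρt)_A = 93.52; Σ(ρt)_B = 21.609 (in km·g/cm³).
e = (33.4 − 9.37) − (93.52 − 21.609) / 3.36 = 2.63 km.

2.63 km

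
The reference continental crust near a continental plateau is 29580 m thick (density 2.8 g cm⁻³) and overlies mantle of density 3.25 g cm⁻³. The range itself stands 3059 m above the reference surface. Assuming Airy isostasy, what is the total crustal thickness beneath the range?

51700 m

Root depth r = h ρ_c / (ρ_m − ρ_c) = 3059 m × 2.8 / 0.45 = 19030 m.
Total thickness = T + h + r = 29580 m + 3059 m + 19030 m = 51700 m.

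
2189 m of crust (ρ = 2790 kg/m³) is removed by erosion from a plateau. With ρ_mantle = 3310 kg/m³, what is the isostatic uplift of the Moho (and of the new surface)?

Unloading: uplift u = e ρ_c/ρ_m = 2189 m × 2790/3310 = 1850 m.

1850 m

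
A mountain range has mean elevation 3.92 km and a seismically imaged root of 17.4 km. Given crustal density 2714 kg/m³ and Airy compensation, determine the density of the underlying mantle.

Airy balance: ρ_c h = (ρ_m − ρ_c) r → ρ_m = ρ_c (1 + h/r).
ρ_m = 2714 × (1 + 3.92 km/17.4 km) = 3330 kg/m³.

3330 kg/m³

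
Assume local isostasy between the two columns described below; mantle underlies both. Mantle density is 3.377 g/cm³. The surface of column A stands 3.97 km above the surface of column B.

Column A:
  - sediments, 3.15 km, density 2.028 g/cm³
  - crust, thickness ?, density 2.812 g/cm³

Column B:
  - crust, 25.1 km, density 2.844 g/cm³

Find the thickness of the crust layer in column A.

39.9 km

Take the compensation level at the base of the deeper column (depth z_c below the surface of column A) and equate Σ ρ_i t_i down to z_c; mantle fills any gap and the z_c terms cancel.
Column A: 3.15×2.028 + x×2.812 + (z_c − 3.15 − x)×3.377
Column B: 3.97×0 + 25.1×2.844 + (z_c − 3.97 − 25.1)×3.377
The z_c×3.377 term appears on both sides and cancels. Collect the known terms of each column as K = Σ(ρt)_known − 3.377 × (depth of known layers): K_A = 6.3882 − 3.377×3.15 = −4.24935; K_B = 71.3844 − 3.377×(3.97 + 25.1) = −26.78499.
Balance: K_A − x×(3.377 − 2.812) = K_B, so x = (K_A − K_B)/(3.377 − 2.812) = 22.5356/0.565 = 39.9 km.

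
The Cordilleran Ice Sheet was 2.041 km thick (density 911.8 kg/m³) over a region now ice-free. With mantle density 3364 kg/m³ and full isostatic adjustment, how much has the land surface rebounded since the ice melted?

Removing the load lets mantle flow back in; uplift u satisfies ρ_ice t = ρ_m u.
u = t ρ_ice/ρ_m = 2.041 km × 911.8/3364 = 0.553 km.

0.553 km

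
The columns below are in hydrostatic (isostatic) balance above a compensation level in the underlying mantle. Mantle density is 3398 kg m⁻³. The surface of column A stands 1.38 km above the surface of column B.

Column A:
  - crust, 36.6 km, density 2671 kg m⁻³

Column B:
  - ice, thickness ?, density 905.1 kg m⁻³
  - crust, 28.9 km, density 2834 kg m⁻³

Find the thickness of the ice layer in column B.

Take the compensation level at the base of the deeper column (depth z_c below the surface of column A) and equate Σ ρ_i t_i down to z_c; mantle fills any gap and the z_c terms cancel.
Column A: 36.6×2671 + (z_c − 36.6)×3398
Column B: 1.38×0 + x×905.1 + 28.9×2834 + (z_c − 1.38 − 28.9 − x)×3398
The z_c×3398 term appears on both sides and cancels. Collect the known terms of each column as K = Σ(ρt)_known − 3398 × (depth of known layers): K_A = 97758.6 − 3398×36.6 = −26608.2; K_B = 81902.6 − 3398×(1.38 + 28.9) = −20988.84.
Balance: K_A = K_B − x×(3398 − 905.1), so x = (K_B − K_A)/(3398 − 905.1) = 5619.36/2492.9 = 2.25 km.

2.25 km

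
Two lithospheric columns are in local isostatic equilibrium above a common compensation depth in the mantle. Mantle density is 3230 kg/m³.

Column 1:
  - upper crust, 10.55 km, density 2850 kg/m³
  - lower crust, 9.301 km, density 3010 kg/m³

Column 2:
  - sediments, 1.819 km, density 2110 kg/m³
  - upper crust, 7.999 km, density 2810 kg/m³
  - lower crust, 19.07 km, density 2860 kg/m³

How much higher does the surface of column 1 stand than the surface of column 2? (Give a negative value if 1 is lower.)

−1.98 km

For any compensation level in the mantle, the mantle terms cancel and isostasy reduces to e = (Σt_1 − Σt_2) − (Σ(ρt)_1 − Σ(ρt)_2) / ρ_m.
Σt_1 = 19.851 km; Σt_2 = 28.888 km; Σ(ρt)_1 = 58063.51; Σ(ρt)_2 = 80855.48 (in km·kg/m³).
e = (19.851 − 28.888) − (58063.51 − 80855.48) / 3230 = −1.98 km.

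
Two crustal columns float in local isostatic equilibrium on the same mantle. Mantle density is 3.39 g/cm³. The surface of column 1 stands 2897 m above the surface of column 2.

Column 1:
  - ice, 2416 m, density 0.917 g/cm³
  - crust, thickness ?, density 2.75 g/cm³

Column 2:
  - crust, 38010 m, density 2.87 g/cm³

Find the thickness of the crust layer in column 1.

Take the compensation level at the base of the deeper column (depth z_c below the surface of column 1) and equate Σ ρ_i t_i down to z_c; mantle fills any gap and the z_c terms cancel.
Column 1: 2416×0.917 + x×2.75 + (z_c − 2416 − x)×3.39
Column 2: 2897×0 + 38010×2.87 + (z_c − 2897 − 38010)×3.39
The z_c×3.39 term appears on both sides and cancels. Collect the known terms of each column as K = Σ(ρt)_known − 3.39 × (depth of known layers): K_1 = 2215.472 − 3.39×2416 = −5974.768; K_2 = 109088.7 − 3.39×(2897 + 38010) = −29586.03.
Balance: K_1 − x×(3.39 − 2.75) = K_2, so x = (K_1 − K_2)/(3.39 − 2.75) = 23611.3/0.64 = 36900 m.

36900 m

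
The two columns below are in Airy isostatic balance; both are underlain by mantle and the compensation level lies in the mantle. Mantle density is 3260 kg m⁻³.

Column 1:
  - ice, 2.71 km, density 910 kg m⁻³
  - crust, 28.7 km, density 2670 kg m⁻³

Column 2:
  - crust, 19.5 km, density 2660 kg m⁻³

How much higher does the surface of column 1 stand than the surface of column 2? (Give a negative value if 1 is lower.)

For any compensation level in the mantle, the mantle terms cancel and isostasy reduces to e = (Σt_1 − Σt_2) − (Σ(ρt)_1 − Σ(ρt)_2) / ρ_m.
Σt_1 = 31.41 km; Σt_2 = 19.5 km; Σ(ρt)_1 = 79095.1; Σ(ρt)_2 = 51870 (in km·kg m⁻³).
e = (31.41 − 19.5) − (79095.1 − 51870) / 3260 = 3.56 km.

3.56 km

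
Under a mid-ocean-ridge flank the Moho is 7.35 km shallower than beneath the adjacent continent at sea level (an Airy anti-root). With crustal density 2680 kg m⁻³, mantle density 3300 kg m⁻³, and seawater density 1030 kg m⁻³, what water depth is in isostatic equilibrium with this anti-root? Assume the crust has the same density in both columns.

Replacing a thickness d of crust by seawater at the top must be balanced by replacing crust with mantle at the base: d (ρ_c − ρ_w) = a (ρ_m − ρ_c).
d = a (ρ_m − ρ_c)/(ρ_c − ρ_w) = 7.35 km × 620/1650 = 2.76 km.

2.76 km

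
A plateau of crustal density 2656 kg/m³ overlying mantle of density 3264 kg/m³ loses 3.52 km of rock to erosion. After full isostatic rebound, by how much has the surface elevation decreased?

0.656 km

Rebound u = e ρ_c/ρ_m = 3.52 km × 2656/3264 = 2.864 km.
Net surface drop = e − u = 3.52 km − 2.864 km = e (ρ_m − ρ_c)/ρ_m = 0.656 km.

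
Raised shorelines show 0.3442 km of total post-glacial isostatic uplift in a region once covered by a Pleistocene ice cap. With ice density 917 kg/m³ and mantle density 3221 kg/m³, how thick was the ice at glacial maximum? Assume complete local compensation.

u = t ρ_ice/ρ_m → t = u ρ_m/ρ_ice = 0.3442 km × 3221/917 = 1.21 km.

1.21 km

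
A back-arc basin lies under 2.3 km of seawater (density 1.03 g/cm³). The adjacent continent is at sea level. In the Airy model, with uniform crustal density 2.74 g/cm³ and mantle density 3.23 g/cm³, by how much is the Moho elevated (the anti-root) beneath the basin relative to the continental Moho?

In Airy isostatic equilibrium: replacing crust with seawater at the top is compensated by replacing crust with mantle at the base: d (ρ_c − ρ_w) = a (ρ_m − ρ_c).
a = d (ρ_c − ρ_w)/(ρ_m − ρ_c) = 2.3 km × 1.71/0.49 = 8.03 km.

8.03 km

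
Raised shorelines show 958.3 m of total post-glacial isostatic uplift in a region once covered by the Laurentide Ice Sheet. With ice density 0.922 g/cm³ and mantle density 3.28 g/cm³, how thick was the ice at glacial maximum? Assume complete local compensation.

3410 m

u = t ρ_ice/ρ_m → t = u ρ_m/ρ_ice = 958.3 m × 3.28/0.922 = 3410 m.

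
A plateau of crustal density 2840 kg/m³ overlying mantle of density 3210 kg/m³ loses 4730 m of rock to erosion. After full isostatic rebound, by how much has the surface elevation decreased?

Rebound u = e ρ_c/ρ_m = 4730 m × 2840/3210 = 4185 m.
Net surface drop = e − u = 4730 m − 4185 m = e (ρ_m − ρ_c)/ρ_m = 545 m.

545 m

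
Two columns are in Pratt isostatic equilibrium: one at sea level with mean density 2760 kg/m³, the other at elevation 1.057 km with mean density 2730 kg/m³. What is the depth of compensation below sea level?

96.2 km

ρ_ref D = ρ (D + h) → D (ρ_ref − ρ) = ρ h.
D = ρ h/(ρ_ref − ρ) = 2730 × 1.057 km/(2760 − 2730) = 96.2 km.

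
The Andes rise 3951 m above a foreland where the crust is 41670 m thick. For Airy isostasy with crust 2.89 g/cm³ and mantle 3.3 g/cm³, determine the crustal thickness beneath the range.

Root depth r = h ρ_c / (ρ_m − ρ_c) = 3951 m × 2.89 / 0.41 = 27850 m.
Total thickness = T + h + r = 41670 m + 3951 m + 27850 m = 73500 m.

73500 m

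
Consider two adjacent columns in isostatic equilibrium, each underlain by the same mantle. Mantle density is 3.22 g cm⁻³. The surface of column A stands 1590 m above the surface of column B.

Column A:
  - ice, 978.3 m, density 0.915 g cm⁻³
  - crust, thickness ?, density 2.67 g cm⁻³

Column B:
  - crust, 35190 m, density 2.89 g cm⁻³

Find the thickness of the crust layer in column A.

Take the compensation level at the base of the deeper column (depth z_c below the surface of column A) and equate Σ ρ_i t_i down to z_c; mantle fills any gap and the z_c terms cancel.
Column A: 978.3×0.915 + x×2.67 + (z_c − 978.3 − x)×3.22
Column B: 1590×0 + 35190×2.89 + (z_c − 1590 − 35190)×3.22
The z_c×3.22 term appears on both sides and cancels. Collect the known terms of each column as K = Σ(ρt)_known − 3.22 × (depth of known layers): K_A = 895.1445 − 3.22×978.3 = −2254.9815; K_B = 101699.1 − 3.22×(1590 + 35190) = −16732.5.
Balance: K_A − x×(3.22 − 2.67) = K_B, so x = (K_A − K_B)/(3.22 − 2.67) = 14477.5/0.55 = 26300 m.

26300 m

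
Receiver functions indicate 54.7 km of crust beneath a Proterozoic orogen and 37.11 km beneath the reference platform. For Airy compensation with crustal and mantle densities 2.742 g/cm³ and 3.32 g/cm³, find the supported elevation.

3.06 km

Excess crust Δ = 54.7 km − 37.11 km = 17.59 km, split between elevation h and root r with h + r = Δ.
Airy balance ρ_c h = (ρ_m − ρ_c) r gives r = h ρ_c/(ρ_m − ρ_c), so h (1 + ρ_c/(ρ_m − ρ_c)) = Δ, i.e. h = Δ (ρ_m − ρ_c)/ρ_m.
h = 17.59 km × 0.578/3.32 = 3.06 km.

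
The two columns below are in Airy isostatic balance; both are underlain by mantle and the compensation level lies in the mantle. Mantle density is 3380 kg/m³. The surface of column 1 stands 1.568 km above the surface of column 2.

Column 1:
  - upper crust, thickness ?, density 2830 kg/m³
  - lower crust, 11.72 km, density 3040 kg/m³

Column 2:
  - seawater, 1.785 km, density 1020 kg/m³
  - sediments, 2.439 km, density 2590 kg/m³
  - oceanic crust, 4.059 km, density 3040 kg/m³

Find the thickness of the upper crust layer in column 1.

16.1 km

Take the compensation level at the base of the deeper column (depth z_c below the surface of column 1) and equate Σ ρ_i t_i down to z_c; mantle fills any gap and the z_c terms cancel.
Column 1: x×2830 + 11.72×3040 + (z_c − 11.72 − x)×3380
Column 2: 1.568×0 + 1.785×1020 + 2.439×2590 + 4.059×3040 + (z_c − 1.568 − 8.283)×3380
The z_c×3380 term appears on both sides and cancels. Collect the known terms of each column as K = Σ(ρt)_known − 3380 × (depth of known layers): K_1 = 35628.8 − 3380×11.72 = −3984.8; K_2 = 20477.07 − 3380×(1.568 + 8.283) = −12819.31.
Balance: K_1 − x×(3380 − 2830) = K_2, so x = (K_1 − K_2)/(3380 − 2830) = 8834.51/550 = 16.1 km.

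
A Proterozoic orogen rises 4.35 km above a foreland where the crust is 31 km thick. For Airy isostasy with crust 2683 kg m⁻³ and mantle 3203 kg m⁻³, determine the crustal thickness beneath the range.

Root depth r = h ρ_c / (ρ_m − ρ_c) = 4.35 km × 2683 / 520 = 22.44 km.
Total thickness = T + h + r = 31 km + 4.35 km + 22.44 km = 57.8 km.

57.8 km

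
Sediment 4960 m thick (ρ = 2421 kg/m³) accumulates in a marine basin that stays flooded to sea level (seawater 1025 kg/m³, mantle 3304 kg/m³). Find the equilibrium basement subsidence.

Submarine loading: the sediment displaces seawater, and the subsidence is in turn flooded, so s (ρ_m − ρ_w) = t (ρ_sed − ρ_w).
s = 4960 m × (2421 − 1025) / (3304 − 1025) = 3040 m.

3040 m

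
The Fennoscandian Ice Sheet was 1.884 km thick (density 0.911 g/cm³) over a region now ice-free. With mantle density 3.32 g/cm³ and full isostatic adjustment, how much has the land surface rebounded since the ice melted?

0.517 km

Removing the load lets mantle flow back in; uplift u satisfies ρ_ice t = ρ_m u.
u = t ρ_ice/ρ_m = 1.884 km × 0.911/3.32 = 0.517 km.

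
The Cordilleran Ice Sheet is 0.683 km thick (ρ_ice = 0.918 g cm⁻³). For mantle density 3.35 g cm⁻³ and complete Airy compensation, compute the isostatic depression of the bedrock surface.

Balancing pressure at the compensation depth: the ice load ρ_ice t is balanced by mantle displaced below, ρ_m s.
s = t ρ_ice / ρ_m = 0.683 km × 0.918/3.35 = 0.187 km.

0.187 km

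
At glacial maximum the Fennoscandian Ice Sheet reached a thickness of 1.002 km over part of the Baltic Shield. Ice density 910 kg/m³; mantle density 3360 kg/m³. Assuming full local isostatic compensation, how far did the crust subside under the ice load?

In Airy isostatic equilibrium: the ice load ρ_ice t is balanced by mantle displaced below, ρ_m s.
s = t ρ_ice / ρ_m = 1.002 km × 910/3360 = 0.271 km.

0.271 km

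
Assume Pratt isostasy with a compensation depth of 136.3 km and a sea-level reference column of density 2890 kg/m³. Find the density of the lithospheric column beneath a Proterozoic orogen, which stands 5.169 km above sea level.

2780 kg/m³

Pratt balance: ρ_ref D = ρ (D + h).
ρ = ρ_ref D/(D + h) = 2890 × 136.3 km/(136.3 km + 5.169 km) = 2780 kg/m³.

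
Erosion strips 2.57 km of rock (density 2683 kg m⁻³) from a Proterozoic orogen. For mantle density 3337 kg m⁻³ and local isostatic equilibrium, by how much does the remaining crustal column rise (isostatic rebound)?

2.07 km

Unloading: uplift u = e ρ_c/ρ_m = 2.57 km × 2683/3337 = 2.07 km.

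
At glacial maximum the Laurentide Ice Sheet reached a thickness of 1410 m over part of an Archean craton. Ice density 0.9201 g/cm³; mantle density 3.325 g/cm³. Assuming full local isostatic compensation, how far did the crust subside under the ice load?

390 m

By Archimedes' principle applied to the lithosphere: the ice load ρ_ice t is balanced by mantle displaced below, ρ_m s.
s = t ρ_ice / ρ_m = 1410 m × 0.9201/3.325 = 390 m.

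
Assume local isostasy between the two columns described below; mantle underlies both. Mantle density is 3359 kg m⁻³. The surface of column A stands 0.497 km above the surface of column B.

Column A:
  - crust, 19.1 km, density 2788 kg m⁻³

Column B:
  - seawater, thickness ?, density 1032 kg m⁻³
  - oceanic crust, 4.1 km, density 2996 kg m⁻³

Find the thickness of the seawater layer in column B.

Take the compensation level at the base of the deeper column (depth z_c below the surface of column A) and equate Σ ρ_i t_i down to z_c; mantle fills any gap and the z_c terms cancel.
Column A: 19.1×2788 + (z_c − 19.1)×3359
Column B: 0.497×0 + x×1032 + 4.1×2996 + (z_c − 0.497 − 4.1 − x)×3359
The z_c×3359 term appears on both sides and cancels. Collect the known terms of each column as K = Σ(ρt)_known − 3359 × (depth of known layers): K_A = 53250.8 − 3359×19.1 = −10906.1; K_B = 12283.6 − 3359×(0.497 + 4.1) = −3157.723.
Balance: K_A = K_B − x×(3359 − 1032), so x = (K_B − K_A)/(3359 − 1032) = 7748.38/2327 = 3.33 km.

3.33 km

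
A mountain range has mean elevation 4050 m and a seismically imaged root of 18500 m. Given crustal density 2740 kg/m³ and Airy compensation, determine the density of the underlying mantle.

3340 kg/m³

Airy balance: ρ_c h = (ρ_m − ρ_c) r → ρ_m = ρ_c (1 + h/r).
ρ_m = 2740 × (1 + 4050 m/18500 m) = 3340 kg/m³.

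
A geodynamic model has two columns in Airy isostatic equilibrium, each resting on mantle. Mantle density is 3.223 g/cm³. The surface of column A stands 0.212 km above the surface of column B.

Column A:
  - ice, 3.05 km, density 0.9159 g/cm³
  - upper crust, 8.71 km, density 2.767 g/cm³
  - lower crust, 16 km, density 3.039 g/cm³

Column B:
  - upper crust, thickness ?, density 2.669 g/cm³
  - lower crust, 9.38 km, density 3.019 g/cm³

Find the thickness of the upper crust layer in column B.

20.5 km

Take the compensation level at the base of the deeper column (depth z_c below the surface of column A) and equate Σ ρ_i t_i down to z_c; mantle fills any gap and the z_c terms cancel.
Column A: 3.05×0.9159 + 8.71×2.767 + 16×3.039 + (z_c − 27.76)×3.223
Column B: 0.212×0 + x×2.669 + 9.38×3.019 + (z_c − 0.212 − 9.38 − x)×3.223
The z_c×3.223 term appears on both sides and cancels. Collect the known terms of each column as K = Σ(ρt)_known − 3.223 × (depth of known layers): K_A = 75.518065 − 3.223×27.76 = −13.952415; K_B = 28.31822 − 3.223×(0.212 + 9.38) = −2.596796.
Balance: K_A = K_B − x×(3.223 − 2.669), so x = (K_B − K_A)/(3.223 − 2.669) = 11.3556/0.554 = 20.5 km.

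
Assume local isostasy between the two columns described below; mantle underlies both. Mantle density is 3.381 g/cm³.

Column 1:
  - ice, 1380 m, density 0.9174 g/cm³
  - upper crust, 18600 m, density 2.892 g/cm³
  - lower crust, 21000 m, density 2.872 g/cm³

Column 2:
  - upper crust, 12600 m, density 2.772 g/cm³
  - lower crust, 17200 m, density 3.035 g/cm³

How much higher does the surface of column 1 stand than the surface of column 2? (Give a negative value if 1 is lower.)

For any compensation level in the mantle, the mantle terms cancel and isostasy reduces to e = (Σt_1 − Σt_2) − (Σ(ρt)_1 − Σ(ρt)_2) / ρ_m.
Σt_1 = 40980 m; Σt_2 = 29800 m; Σ(ρt)_1 = 115369.212; Σ(ρt)_2 = 87129.2 (in m·g/cm³).
e = (40980 − 29800) − (115369.212 − 87129.2) / 3.381 = 2830 m.

2830 m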